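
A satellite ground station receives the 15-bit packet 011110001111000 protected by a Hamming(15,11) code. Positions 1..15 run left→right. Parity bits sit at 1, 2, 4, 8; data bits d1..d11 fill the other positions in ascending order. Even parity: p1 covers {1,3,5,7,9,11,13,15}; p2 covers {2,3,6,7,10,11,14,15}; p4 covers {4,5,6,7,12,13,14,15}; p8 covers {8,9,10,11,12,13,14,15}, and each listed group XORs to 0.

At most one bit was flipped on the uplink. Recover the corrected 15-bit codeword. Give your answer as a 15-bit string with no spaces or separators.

011010001111000

s1 (pos 1,3,5,7,9,11,13,15): 0⊕1⊕1⊕0⊕1⊕1⊕0⊕0 = 0
s2 (pos 2,3,6,7,10,11,14,15): 1⊕1⊕0⊕0⊕1⊕1⊕0⊕0 = 0
s4 (pos 4,5,6,7,12,13,14,15): 1⊕1⊕0⊕0⊕1⊕0⊕0⊕0 = 1
s8 (pos 8,9,10,11,12,13,14,15): 0⊕1⊕1⊕1⊕1⊕0⊕0⊕0 = 0
Syndrome s8…s1 = 0100 → error at position 4.
Flip position 4: 011110001111000 → 011010001111000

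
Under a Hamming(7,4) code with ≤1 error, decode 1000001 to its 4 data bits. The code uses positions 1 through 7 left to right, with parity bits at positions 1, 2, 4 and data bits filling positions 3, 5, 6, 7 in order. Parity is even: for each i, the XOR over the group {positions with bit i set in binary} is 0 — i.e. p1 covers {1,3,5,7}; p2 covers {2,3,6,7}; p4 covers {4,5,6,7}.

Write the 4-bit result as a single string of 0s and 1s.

s1 (pos 1,3,5,7): 1⊕0⊕0⊕1 = 0
s2 (pos 2,3,6,7): 0⊕0⊕0⊕1 = 1
s4 (pos 4,5,6,7): 0⊕0⊕0⊕1 = 1
Syndrome s4…s1 = 110 → error at position 6.
Flip position 6: 1000001 → 1000011
Read data bits from positions 3,5,6,7: 0011

0011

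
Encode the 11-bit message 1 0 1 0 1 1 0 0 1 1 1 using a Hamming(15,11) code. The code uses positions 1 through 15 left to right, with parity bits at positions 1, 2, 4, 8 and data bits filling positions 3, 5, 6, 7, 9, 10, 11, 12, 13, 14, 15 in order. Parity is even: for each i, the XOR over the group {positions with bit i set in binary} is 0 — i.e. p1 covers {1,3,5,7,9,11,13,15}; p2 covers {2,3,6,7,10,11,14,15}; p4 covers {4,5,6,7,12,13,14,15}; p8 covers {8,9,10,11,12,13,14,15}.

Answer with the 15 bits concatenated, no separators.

Place data at non-parity positions: p1 p2 1 p4 0 1 0 p8 1 1 0 0 1 1 1
p1 (pos 1,3,5,7,9,11,13,15): XOR of data positions = 1⊕0⊕0⊕1⊕0⊕1⊕1 = 0
p2 (pos 2,3,6,7,10,11,14,15): XOR of data positions = 1⊕1⊕0⊕1⊕0⊕1⊕1 = 1
p4 (pos 4,5,6,7,12,13,14,15): XOR of data positions = 0⊕1⊕0⊕0⊕1⊕1⊕1 = 0
p8 (pos 8,9,10,11,12,13,14,15): XOR of data positions = 1⊕1⊕0⊕0⊕1⊕1⊕1 = 1
Codeword: 011001011100111

011001011100111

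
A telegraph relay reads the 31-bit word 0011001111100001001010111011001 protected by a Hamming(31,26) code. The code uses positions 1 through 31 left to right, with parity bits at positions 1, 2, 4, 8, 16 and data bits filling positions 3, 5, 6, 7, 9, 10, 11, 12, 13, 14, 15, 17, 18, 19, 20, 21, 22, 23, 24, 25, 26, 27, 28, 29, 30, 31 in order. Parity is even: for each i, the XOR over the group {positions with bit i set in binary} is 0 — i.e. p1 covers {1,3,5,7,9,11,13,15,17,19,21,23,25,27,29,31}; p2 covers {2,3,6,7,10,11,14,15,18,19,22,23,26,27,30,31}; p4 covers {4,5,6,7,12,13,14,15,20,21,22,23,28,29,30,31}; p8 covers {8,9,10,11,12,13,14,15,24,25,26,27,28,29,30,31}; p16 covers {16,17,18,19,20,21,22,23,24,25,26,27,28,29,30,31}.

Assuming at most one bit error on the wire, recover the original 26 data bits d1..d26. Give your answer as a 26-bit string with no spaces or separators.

10011110000001010101011001

s1 (pos 1,3,5,7,9,11,13,15,17,19,21,23,25,27,29,31): 0⊕1⊕0⊕1⊕1⊕1⊕0⊕0⊕0⊕1⊕1⊕1⊕1⊕1⊕0⊕1 = 0
s2 (pos 2,3,6,7,10,11,14,15,18,19,22,23,26,27,30,31): 0⊕1⊕0⊕1⊕1⊕1⊕0⊕0⊕0⊕1⊕0⊕1⊕0⊕1⊕0⊕1 = 0
s4 (pos 4,5,6,7,12,13,14,15,20,21,22,23,28,29,30,31): 1⊕0⊕0⊕1⊕0⊕0⊕0⊕0⊕0⊕1⊕0⊕1⊕1⊕0⊕0⊕1 = 0
s8 (pos 8,9,10,11,12,13,14,15,24,25,26,27,28,29,30,31): 1⊕1⊕1⊕1⊕0⊕0⊕0⊕0⊕1⊕1⊕0⊕1⊕1⊕0⊕0⊕1 = 1
s16 (pos 16,17,18,19,20,21,22,23,24,25,26,27,28,29,30,31): 1⊕0⊕0⊕1⊕0⊕1⊕0⊕1⊕1⊕1⊕0⊕1⊕1⊕0⊕0⊕1 = 1
Syndrome s16…s1 = 11000 → error at position 24.
Flip position 24: 0011001111100001001010111011001 → 0011001111100001001010101011001
Read data bits from positions 3,5,6,7,9,10,11,12,13,14,15,17,18,19,20,21,22,23,24,25,26,27,28,29,30,31: 10011110000001010101011001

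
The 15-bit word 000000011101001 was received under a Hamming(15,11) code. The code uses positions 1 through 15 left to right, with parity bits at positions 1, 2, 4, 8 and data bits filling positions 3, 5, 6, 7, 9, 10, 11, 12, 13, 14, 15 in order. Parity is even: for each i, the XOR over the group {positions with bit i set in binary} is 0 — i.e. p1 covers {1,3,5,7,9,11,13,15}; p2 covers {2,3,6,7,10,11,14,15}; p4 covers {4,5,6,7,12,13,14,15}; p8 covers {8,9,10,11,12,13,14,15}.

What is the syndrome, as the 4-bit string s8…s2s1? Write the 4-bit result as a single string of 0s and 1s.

s1 (pos 1,3,5,7,9,11,13,15): 0⊕0⊕0⊕0⊕1⊕0⊕0⊕1 = 0
s2 (pos 2,3,6,7,10,11,14,15): 0⊕0⊕0⊕0⊕1⊕0⊕0⊕1 = 0
s4 (pos 4,5,6,7,12,13,14,15): 0⊕0⊕0⊕0⊕1⊕0⊕0⊕1 = 0
s8 (pos 8,9,10,11,12,13,14,15): 1⊕1⊕1⊕0⊕1⊕0⊕0⊕1 = 1
Syndrome s8…s1 = 1000 → error at position 8.

1000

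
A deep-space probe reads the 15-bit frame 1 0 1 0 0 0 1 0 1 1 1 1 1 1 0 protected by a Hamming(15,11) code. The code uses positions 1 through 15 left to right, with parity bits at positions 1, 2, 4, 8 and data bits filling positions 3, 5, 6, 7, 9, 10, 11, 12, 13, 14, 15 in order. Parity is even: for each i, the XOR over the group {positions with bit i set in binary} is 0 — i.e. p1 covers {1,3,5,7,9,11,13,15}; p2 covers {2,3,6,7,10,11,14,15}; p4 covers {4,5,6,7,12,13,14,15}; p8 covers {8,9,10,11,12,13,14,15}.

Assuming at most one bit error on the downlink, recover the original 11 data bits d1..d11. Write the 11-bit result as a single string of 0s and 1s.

10011111110

s1 (pos 1,3,5,7,9,11,13,15): 1⊕1⊕0⊕1⊕1⊕1⊕1⊕0 = 0
s2 (pos 2,3,6,7,10,11,14,15): 0⊕1⊕0⊕1⊕1⊕1⊕1⊕0 = 1
s4 (pos 4,5,6,7,12,13,14,15): 0⊕0⊕0⊕1⊕1⊕1⊕1⊕0 = 0
s8 (pos 8,9,10,11,12,13,14,15): 0⊕1⊕1⊕1⊕1⊕1⊕1⊕0 = 0
Syndrome s8…s1 = 0010 → error at position 2.
Flip position 2: 101000101111110 → 111000101111110
Read data bits from positions 3,5,6,7,9,10,11,12,13,14,15: 10011111110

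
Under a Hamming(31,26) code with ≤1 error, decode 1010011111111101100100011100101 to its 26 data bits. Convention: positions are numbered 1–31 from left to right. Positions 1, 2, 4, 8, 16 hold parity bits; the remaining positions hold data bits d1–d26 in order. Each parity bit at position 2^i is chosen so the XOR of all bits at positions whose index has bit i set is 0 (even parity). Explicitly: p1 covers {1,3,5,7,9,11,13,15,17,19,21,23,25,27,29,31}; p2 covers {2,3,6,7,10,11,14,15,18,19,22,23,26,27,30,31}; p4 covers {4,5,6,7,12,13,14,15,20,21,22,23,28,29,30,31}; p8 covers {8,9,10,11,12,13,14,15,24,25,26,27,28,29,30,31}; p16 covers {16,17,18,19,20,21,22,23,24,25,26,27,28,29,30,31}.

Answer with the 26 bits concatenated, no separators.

s1 (pos 1,3,5,7,9,11,13,15,17,19,21,23,25,27,29,31): 1⊕1⊕0⊕1⊕1⊕1⊕1⊕0⊕1⊕0⊕0⊕0⊕1⊕0⊕1⊕1 = 0
s2 (pos 2,3,6,7,10,11,14,15,18,19,22,23,26,27,30,31): 0⊕1⊕1⊕1⊕1⊕1⊕1⊕0⊕0⊕0⊕0⊕0⊕1⊕0⊕0⊕1 = 0
s4 (pos 4,5,6,7,12,13,14,15,20,21,22,23,28,29,30,31): 0⊕0⊕1⊕1⊕1⊕1⊕1⊕0⊕1⊕0⊕0⊕0⊕0⊕1⊕0⊕1 = 0
s8 (pos 8,9,10,11,12,13,14,15,24,25,26,27,28,29,30,31): 1⊕1⊕1⊕1⊕1⊕1⊕1⊕0⊕1⊕1⊕1⊕0⊕0⊕1⊕0⊕1 = 0
s16 (pos 16,17,18,19,20,21,22,23,24,25,26,27,28,29,30,31): 1⊕1⊕0⊕0⊕1⊕0⊕0⊕0⊕1⊕1⊕1⊕0⊕0⊕1⊕0⊕1 = 0
Syndrome s16…s1 = 00000 → no error.
Read data bits from positions 3,5,6,7,9,10,11,12,13,14,15,17,18,19,20,21,22,23,24,25,26,27,28,29,30,31: 10111111110100100011100101

10111111110100100011100101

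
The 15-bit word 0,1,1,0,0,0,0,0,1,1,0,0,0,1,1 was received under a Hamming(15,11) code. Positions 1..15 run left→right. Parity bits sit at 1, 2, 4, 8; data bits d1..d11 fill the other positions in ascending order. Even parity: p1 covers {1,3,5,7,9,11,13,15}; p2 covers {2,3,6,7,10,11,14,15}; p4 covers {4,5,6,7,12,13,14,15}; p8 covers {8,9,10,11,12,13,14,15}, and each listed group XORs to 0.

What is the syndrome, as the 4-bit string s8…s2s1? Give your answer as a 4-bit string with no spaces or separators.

s1 (pos 1,3,5,7,9,11,13,15): 0⊕1⊕0⊕0⊕1⊕0⊕0⊕1 = 1
s2 (pos 2,3,6,7,10,11,14,15): 1⊕1⊕0⊕0⊕1⊕0⊕1⊕1 = 1
s4 (pos 4,5,6,7,12,13,14,15): 0⊕0⊕0⊕0⊕0⊕0⊕1⊕1 = 0
s8 (pos 8,9,10,11,12,13,14,15): 0⊕1⊕1⊕0⊕0⊕0⊕1⊕1 = 0
Syndrome s8…s1 = 0011 → error at position 3.

0011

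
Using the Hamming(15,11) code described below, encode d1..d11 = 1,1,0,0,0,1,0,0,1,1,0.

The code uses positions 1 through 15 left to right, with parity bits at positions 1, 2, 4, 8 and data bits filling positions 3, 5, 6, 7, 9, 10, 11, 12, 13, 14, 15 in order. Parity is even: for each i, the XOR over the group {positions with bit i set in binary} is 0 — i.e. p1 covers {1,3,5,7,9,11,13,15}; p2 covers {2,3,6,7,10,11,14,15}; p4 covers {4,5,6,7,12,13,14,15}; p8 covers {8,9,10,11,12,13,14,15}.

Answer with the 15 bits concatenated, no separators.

111110010100110

Place data at non-parity positions: p1 p2 1 p4 1 0 0 p8 0 1 0 0 1 1 0
p1 (pos 1,3,5,7,9,11,13,15): XOR of data positions = 1⊕1⊕0⊕0⊕0⊕1⊕0 = 1
p2 (pos 2,3,6,7,10,11,14,15): XOR of data positions = 1⊕0⊕0⊕1⊕0⊕1⊕0 = 1
p4 (pos 4,5,6,7,12,13,14,15): XOR of data positions = 1⊕0⊕0⊕0⊕1⊕1⊕0 = 1
p8 (pos 8,9,10,11,12,13,14,15): XOR of data positions = 0⊕1⊕0⊕0⊕1⊕1⊕0 = 1
Codeword: 111110010100110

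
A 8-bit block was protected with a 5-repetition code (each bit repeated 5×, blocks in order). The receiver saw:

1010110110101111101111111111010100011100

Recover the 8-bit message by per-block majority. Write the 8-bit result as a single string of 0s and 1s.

11111101

Block 1 (10101): 3 ones → 1
Block 2 (10110): 3 ones → 1
Block 3 (10111): 4 ones → 1
Block 4 (11011): 4 ones → 1
Block 5 (11111): 5 ones → 1
Block 6 (11101): 4 ones → 1
Block 7 (01000): 1 one → 0
Block 8 (11100): 3 ones → 1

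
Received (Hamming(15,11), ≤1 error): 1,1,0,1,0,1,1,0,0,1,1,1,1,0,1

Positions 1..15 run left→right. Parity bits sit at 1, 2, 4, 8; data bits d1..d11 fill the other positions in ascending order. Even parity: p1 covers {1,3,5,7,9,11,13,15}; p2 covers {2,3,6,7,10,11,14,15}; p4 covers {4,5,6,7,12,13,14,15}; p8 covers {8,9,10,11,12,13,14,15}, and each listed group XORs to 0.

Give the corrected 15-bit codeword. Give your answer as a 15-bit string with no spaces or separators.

s1 (pos 1,3,5,7,9,11,13,15): 1⊕0⊕0⊕1⊕0⊕1⊕1⊕1 = 1
s2 (pos 2,3,6,7,10,11,14,15): 1⊕0⊕1⊕1⊕1⊕1⊕0⊕1 = 0
s4 (pos 4,5,6,7,12,13,14,15): 1⊕0⊕1⊕1⊕1⊕1⊕0⊕1 = 0
s8 (pos 8,9,10,11,12,13,14,15): 0⊕0⊕1⊕1⊕1⊕1⊕0⊕1 = 1
Syndrome s8…s1 = 1001 → error at position 9.
Flip position 9: 110101100111101 → 110101101111101

110101101111101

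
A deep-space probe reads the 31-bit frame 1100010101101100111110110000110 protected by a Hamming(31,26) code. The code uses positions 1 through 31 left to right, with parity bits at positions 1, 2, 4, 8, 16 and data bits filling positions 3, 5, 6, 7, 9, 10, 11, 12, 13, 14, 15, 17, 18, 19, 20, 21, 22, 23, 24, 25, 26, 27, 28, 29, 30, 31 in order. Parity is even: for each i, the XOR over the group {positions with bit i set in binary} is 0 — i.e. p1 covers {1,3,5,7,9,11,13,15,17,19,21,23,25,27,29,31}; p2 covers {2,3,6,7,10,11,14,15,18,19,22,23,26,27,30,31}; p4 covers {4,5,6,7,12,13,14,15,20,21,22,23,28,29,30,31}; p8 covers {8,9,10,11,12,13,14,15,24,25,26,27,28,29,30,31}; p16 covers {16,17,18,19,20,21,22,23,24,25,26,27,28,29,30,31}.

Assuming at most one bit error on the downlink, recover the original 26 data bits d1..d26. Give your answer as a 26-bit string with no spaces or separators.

00100110110101110110000110

s1 (pos 1,3,5,7,9,11,13,15,17,19,21,23,25,27,29,31): 1⊕0⊕0⊕0⊕0⊕1⊕1⊕0⊕1⊕1⊕1⊕1⊕0⊕0⊕1⊕0 = 0
s2 (pos 2,3,6,7,10,11,14,15,18,19,22,23,26,27,30,31): 1⊕0⊕1⊕0⊕1⊕1⊕1⊕0⊕1⊕1⊕0⊕1⊕0⊕0⊕1⊕0 = 1
s4 (pos 4,5,6,7,12,13,14,15,20,21,22,23,28,29,30,31): 0⊕0⊕1⊕0⊕0⊕1⊕1⊕0⊕1⊕1⊕0⊕1⊕0⊕1⊕1⊕0 = 0
s8 (pos 8,9,10,11,12,13,14,15,24,25,26,27,28,29,30,31): 1⊕0⊕1⊕1⊕0⊕1⊕1⊕0⊕1⊕0⊕0⊕0⊕0⊕1⊕1⊕0 = 0
s16 (pos 16,17,18,19,20,21,22,23,24,25,26,27,28,29,30,31): 0⊕1⊕1⊕1⊕1⊕1⊕0⊕1⊕1⊕0⊕0⊕0⊕0⊕1⊕1⊕0 = 1
Syndrome s16…s1 = 10010 → error at position 18.
Flip position 18: 1100010101101100111110110000110 → 1100010101101100101110110000110
Read data bits from positions 3,5,6,7,9,10,11,12,13,14,15,17,18,19,20,21,22,23,24,25,26,27,28,29,30,31: 00100110110101110110000110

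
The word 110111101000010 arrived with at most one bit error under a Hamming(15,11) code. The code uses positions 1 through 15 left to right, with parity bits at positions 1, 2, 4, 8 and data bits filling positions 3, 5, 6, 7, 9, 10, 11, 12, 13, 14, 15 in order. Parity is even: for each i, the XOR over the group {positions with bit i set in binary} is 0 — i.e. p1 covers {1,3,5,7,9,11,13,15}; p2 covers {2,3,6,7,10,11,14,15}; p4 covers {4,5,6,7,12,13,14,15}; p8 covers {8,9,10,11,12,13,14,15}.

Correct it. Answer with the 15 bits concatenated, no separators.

s1 (pos 1,3,5,7,9,11,13,15): 1⊕0⊕1⊕1⊕1⊕0⊕0⊕0 = 0
s2 (pos 2,3,6,7,10,11,14,15): 1⊕0⊕1⊕1⊕0⊕0⊕1⊕0 = 0
s4 (pos 4,5,6,7,12,13,14,15): 1⊕1⊕1⊕1⊕0⊕0⊕1⊕0 = 1
s8 (pos 8,9,10,11,12,13,14,15): 0⊕1⊕0⊕0⊕0⊕0⊕1⊕0 = 0
Syndrome s8…s1 = 0100 → error at position 4.
Flip position 4: 110111101000010 → 110011101000010

110011101000010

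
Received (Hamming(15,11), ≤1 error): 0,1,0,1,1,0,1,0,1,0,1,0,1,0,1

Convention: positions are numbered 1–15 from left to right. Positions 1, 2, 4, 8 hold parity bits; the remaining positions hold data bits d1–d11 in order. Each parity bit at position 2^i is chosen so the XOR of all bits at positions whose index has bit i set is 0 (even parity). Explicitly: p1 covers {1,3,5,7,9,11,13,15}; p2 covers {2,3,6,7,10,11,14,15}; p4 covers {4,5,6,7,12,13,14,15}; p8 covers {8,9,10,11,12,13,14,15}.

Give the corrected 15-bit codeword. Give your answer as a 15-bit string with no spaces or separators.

s1 (pos 1,3,5,7,9,11,13,15): 0⊕0⊕1⊕1⊕1⊕1⊕1⊕1 = 0
s2 (pos 2,3,6,7,10,11,14,15): 1⊕0⊕0⊕1⊕0⊕1⊕0⊕1 = 0
s4 (pos 4,5,6,7,12,13,14,15): 1⊕1⊕0⊕1⊕0⊕1⊕0⊕1 = 1
s8 (pos 8,9,10,11,12,13,14,15): 0⊕1⊕0⊕1⊕0⊕1⊕0⊕1 = 0
Syndrome s8…s1 = 0100 → error at position 4.
Flip position 4: 010110101010101 → 010010101010101

010010101010101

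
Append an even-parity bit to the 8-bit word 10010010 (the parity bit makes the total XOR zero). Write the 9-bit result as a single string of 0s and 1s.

XOR of the 8 data bits: 1⊕0⊕0⊕1⊕0⊕0⊕1⊕0 = 1
Parity bit = 1 (so all 9 bits XOR to 0).

100100101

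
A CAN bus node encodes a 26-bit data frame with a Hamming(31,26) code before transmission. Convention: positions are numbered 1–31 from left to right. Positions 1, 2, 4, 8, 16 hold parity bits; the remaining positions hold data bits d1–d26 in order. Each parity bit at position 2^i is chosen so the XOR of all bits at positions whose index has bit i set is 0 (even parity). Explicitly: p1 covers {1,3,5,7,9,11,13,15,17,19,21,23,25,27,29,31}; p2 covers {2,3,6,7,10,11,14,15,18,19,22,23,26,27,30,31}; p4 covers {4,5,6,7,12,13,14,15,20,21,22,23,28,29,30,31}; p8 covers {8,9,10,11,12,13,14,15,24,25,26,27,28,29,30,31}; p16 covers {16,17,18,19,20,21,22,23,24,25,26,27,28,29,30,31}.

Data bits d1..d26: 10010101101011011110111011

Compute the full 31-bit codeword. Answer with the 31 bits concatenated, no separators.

Place data at non-parity positions: p1 p2 1 p4 0 0 1 p8 0 1 0 1 1 0 1 p16 0 1 1 0 1 1 1 1 0 1 1 1 0 1 1
p1 (pos 1,3,5,7,9,11,13,15,17,19,21,23,25,27,29,31): XOR of data positions = 1⊕0⊕1⊕0⊕0⊕1⊕1⊕0⊕1⊕1⊕1⊕0⊕1⊕0⊕1 = 1
p2 (pos 2,3,6,7,10,11,14,15,18,19,22,23,26,27,30,31): XOR of data positions = 1⊕0⊕1⊕1⊕0⊕0⊕1⊕1⊕1⊕1⊕1⊕1⊕1⊕1⊕1 = 0
p4 (pos 4,5,6,7,12,13,14,15,20,21,22,23,28,29,30,31): XOR of data positions = 0⊕0⊕1⊕1⊕1⊕0⊕1⊕0⊕1⊕1⊕1⊕1⊕0⊕1⊕1 = 0
p8 (pos 8,9,10,11,12,13,14,15,24,25,26,27,28,29,30,31): XOR of data positions = 0⊕1⊕0⊕1⊕1⊕0⊕1⊕1⊕0⊕1⊕1⊕1⊕0⊕1⊕1 = 0
p16 (pos 16,17,18,19,20,21,22,23,24,25,26,27,28,29,30,31): XOR of data positions = 0⊕1⊕1⊕0⊕1⊕1⊕1⊕1⊕0⊕1⊕1⊕1⊕0⊕1⊕1 = 1
Codeword: 1010001001011011011011110111011

1010001001011011011011110111011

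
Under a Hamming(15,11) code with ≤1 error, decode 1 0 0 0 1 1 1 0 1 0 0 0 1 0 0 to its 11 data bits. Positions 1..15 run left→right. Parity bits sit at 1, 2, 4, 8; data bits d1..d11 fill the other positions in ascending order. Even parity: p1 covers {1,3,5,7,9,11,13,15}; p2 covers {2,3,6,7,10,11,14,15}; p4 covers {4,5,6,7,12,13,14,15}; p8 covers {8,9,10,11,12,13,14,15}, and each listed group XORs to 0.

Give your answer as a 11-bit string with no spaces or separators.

s1 (pos 1,3,5,7,9,11,13,15): 1⊕0⊕1⊕1⊕1⊕0⊕1⊕0 = 1
s2 (pos 2,3,6,7,10,11,14,15): 0⊕0⊕1⊕1⊕0⊕0⊕0⊕0 = 0
s4 (pos 4,5,6,7,12,13,14,15): 0⊕1⊕1⊕1⊕0⊕1⊕0⊕0 = 0
s8 (pos 8,9,10,11,12,13,14,15): 0⊕1⊕0⊕0⊕0⊕1⊕0⊕0 = 0
Syndrome s8…s1 = 0001 → error at position 1.
Flip position 1: 100011101000100 → 000011101000100
Read data bits from positions 3,5,6,7,9,10,11,12,13,14,15: 01111000100

01111000100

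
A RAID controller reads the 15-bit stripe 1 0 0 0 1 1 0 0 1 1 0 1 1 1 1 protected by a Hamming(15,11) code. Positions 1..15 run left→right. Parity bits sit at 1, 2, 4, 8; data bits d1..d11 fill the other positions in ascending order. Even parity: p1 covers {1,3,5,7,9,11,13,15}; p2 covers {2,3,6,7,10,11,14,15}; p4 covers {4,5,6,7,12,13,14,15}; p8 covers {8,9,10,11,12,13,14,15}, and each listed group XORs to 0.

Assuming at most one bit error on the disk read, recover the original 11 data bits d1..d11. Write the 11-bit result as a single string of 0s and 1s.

s1 (pos 1,3,5,7,9,11,13,15): 1⊕0⊕1⊕0⊕1⊕0⊕1⊕1 = 1
s2 (pos 2,3,6,7,10,11,14,15): 0⊕0⊕1⊕0⊕1⊕0⊕1⊕1 = 0
s4 (pos 4,5,6,7,12,13,14,15): 0⊕1⊕1⊕0⊕1⊕1⊕1⊕1 = 0
s8 (pos 8,9,10,11,12,13,14,15): 0⊕1⊕1⊕0⊕1⊕1⊕1⊕1 = 0
Syndrome s8…s1 = 0001 → error at position 1.
Flip position 1: 100011001101111 → 000011001101111
Read data bits from positions 3,5,6,7,9,10,11,12,13,14,15: 01101101111

01101101111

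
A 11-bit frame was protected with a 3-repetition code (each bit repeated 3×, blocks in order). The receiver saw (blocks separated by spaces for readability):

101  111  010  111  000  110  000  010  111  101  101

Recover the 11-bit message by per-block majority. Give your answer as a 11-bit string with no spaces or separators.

Block 1 (101): 2 ones → 1
Block 2 (111): 3 ones → 1
Block 3 (010): 1 one → 0
Block 4 (111): 3 ones → 1
Block 5 (000): 0 ones → 0
Block 6 (110): 2 ones → 1
Block 7 (000): 0 ones → 0
Block 8 (010): 1 one → 0
Block 9 (111): 3 ones → 1
Block 10 (101): 2 ones → 1
Block 11 (101): 2 ones → 1

11010100111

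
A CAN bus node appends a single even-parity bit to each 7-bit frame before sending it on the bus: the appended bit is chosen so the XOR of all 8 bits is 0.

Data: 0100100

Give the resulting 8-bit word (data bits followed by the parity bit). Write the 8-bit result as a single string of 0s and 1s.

XOR of the 7 data bits: 0⊕1⊕0⊕0⊕1⊕0⊕0 = 0
Parity bit = 0 (so all 8 bits XOR to 0).

01001000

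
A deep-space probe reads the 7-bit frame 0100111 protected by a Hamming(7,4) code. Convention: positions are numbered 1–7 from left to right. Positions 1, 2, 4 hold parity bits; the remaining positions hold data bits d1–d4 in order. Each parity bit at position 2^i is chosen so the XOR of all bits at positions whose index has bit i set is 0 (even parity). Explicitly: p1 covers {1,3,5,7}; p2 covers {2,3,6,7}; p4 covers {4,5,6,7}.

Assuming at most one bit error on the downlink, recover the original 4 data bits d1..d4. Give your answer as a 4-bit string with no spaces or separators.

s1 (pos 1,3,5,7): 0⊕0⊕1⊕1 = 0
s2 (pos 2,3,6,7): 1⊕0⊕1⊕1 = 1
s4 (pos 4,5,6,7): 0⊕1⊕1⊕1 = 1
Syndrome s4…s1 = 110 → error at position 6.
Flip position 6: 0100111 → 0100101
Read data bits from positions 3,5,6,7: 0101

0101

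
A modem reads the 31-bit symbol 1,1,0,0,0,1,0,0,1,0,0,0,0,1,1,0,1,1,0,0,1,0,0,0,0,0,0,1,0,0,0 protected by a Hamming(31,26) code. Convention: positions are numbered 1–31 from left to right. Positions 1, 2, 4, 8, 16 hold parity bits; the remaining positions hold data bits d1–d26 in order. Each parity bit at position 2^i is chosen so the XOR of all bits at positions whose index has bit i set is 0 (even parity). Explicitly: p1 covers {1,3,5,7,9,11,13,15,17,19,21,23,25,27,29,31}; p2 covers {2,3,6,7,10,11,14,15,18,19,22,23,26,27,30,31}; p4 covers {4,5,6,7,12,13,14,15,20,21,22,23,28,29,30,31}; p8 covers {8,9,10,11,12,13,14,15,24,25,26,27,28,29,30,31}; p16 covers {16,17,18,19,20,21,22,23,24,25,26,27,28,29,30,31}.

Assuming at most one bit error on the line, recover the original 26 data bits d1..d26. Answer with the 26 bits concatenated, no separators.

s1 (pos 1,3,5,7,9,11,13,15,17,19,21,23,25,27,29,31): 1⊕0⊕0⊕0⊕1⊕0⊕0⊕1⊕1⊕0⊕1⊕0⊕0⊕0⊕0⊕0 = 1
s2 (pos 2,3,6,7,10,11,14,15,18,19,22,23,26,27,30,31): 1⊕0⊕1⊕0⊕0⊕0⊕1⊕1⊕1⊕0⊕0⊕0⊕0⊕0⊕0⊕0 = 1
s4 (pos 4,5,6,7,12,13,14,15,20,21,22,23,28,29,30,31): 0⊕0⊕1⊕0⊕0⊕0⊕1⊕1⊕0⊕1⊕0⊕0⊕1⊕0⊕0⊕0 = 1
s8 (pos 8,9,10,11,12,13,14,15,24,25,26,27,28,29,30,31): 0⊕1⊕0⊕0⊕0⊕0⊕1⊕1⊕0⊕0⊕0⊕0⊕1⊕0⊕0⊕0 = 0
s16 (pos 16,17,18,19,20,21,22,23,24,25,26,27,28,29,30,31): 0⊕1⊕1⊕0⊕0⊕1⊕0⊕0⊕0⊕0⊕0⊕0⊕1⊕0⊕0⊕0 = 0
Syndrome s16…s1 = 00111 → error at position 7.
Flip position 7: 1100010010000110110010000001000 → 1100011010000110110010000001000
Read data bits from positions 3,5,6,7,9,10,11,12,13,14,15,17,18,19,20,21,22,23,24,25,26,27,28,29,30,31: 00111000011110010000001000

00111000011110010000001000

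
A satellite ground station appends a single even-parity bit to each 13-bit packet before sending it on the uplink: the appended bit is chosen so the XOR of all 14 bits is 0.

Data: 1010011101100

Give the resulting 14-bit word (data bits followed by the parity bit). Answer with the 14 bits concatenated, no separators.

XOR of the 13 data bits: 1⊕0⊕1⊕0⊕0⊕1⊕1⊕1⊕0⊕1⊕1⊕0⊕0 = 1
Parity bit = 1 (so all 14 bits XOR to 0).

10100111011001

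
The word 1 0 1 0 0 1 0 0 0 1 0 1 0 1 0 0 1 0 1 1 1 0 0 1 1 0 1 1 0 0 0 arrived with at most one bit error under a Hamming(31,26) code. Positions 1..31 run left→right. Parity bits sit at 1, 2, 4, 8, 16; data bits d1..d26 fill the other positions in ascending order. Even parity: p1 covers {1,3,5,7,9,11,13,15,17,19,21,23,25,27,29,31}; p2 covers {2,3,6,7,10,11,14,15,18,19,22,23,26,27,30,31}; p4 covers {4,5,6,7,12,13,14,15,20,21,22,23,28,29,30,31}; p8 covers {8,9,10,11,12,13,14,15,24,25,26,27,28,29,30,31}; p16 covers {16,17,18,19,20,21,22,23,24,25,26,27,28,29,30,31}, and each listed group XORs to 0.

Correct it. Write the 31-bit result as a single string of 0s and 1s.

s1 (pos 1,3,5,7,9,11,13,15,17,19,21,23,25,27,29,31): 1⊕1⊕0⊕0⊕0⊕0⊕0⊕0⊕1⊕1⊕1⊕0⊕1⊕1⊕0⊕0 = 1
s2 (pos 2,3,6,7,10,11,14,15,18,19,22,23,26,27,30,31): 0⊕1⊕1⊕0⊕1⊕0⊕1⊕0⊕0⊕1⊕0⊕0⊕0⊕1⊕0⊕0 = 0
s4 (pos 4,5,6,7,12,13,14,15,20,21,22,23,28,29,30,31): 0⊕0⊕1⊕0⊕1⊕0⊕1⊕0⊕1⊕1⊕0⊕0⊕1⊕0⊕0⊕0 = 0
s8 (pos 8,9,10,11,12,13,14,15,24,25,26,27,28,29,30,31): 0⊕0⊕1⊕0⊕1⊕0⊕1⊕0⊕1⊕1⊕0⊕1⊕1⊕0⊕0⊕0 = 1
s16 (pos 16,17,18,19,20,21,22,23,24,25,26,27,28,29,30,31): 0⊕1⊕0⊕1⊕1⊕1⊕0⊕0⊕1⊕1⊕0⊕1⊕1⊕0⊕0⊕0 = 0
Syndrome s16…s1 = 01001 → error at position 9.
Flip position 9: 1010010001010100101110011011000 → 1010010011010100101110011011000

1010010011010100101110011011000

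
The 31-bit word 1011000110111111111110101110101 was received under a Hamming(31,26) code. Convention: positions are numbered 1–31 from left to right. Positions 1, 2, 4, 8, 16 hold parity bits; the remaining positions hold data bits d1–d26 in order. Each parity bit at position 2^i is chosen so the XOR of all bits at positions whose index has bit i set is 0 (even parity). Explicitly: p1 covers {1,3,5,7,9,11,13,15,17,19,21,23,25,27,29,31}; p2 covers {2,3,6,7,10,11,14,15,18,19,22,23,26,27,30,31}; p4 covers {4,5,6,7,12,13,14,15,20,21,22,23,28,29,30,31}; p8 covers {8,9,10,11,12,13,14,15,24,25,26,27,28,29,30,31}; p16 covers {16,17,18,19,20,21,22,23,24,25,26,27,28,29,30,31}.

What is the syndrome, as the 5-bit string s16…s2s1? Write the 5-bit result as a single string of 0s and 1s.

s1 (pos 1,3,5,7,9,11,13,15,17,19,21,23,25,27,29,31): 1⊕1⊕0⊕0⊕1⊕1⊕1⊕1⊕1⊕1⊕1⊕1⊕1⊕1⊕1⊕1 = 0
s2 (pos 2,3,6,7,10,11,14,15,18,19,22,23,26,27,30,31): 0⊕1⊕0⊕0⊕0⊕1⊕1⊕1⊕1⊕1⊕0⊕1⊕1⊕1⊕0⊕1 = 0
s4 (pos 4,5,6,7,12,13,14,15,20,21,22,23,28,29,30,31): 1⊕0⊕0⊕0⊕1⊕1⊕1⊕1⊕1⊕1⊕0⊕1⊕0⊕1⊕0⊕1 = 0
s8 (pos 8,9,10,11,12,13,14,15,24,25,26,27,28,29,30,31): 1⊕1⊕0⊕1⊕1⊕1⊕1⊕1⊕0⊕1⊕1⊕1⊕0⊕1⊕0⊕1 = 0
s16 (pos 16,17,18,19,20,21,22,23,24,25,26,27,28,29,30,31): 1⊕1⊕1⊕1⊕1⊕1⊕0⊕1⊕0⊕1⊕1⊕1⊕0⊕1⊕0⊕1 = 0
Syndrome s16…s1 = 00000 → no error.

00000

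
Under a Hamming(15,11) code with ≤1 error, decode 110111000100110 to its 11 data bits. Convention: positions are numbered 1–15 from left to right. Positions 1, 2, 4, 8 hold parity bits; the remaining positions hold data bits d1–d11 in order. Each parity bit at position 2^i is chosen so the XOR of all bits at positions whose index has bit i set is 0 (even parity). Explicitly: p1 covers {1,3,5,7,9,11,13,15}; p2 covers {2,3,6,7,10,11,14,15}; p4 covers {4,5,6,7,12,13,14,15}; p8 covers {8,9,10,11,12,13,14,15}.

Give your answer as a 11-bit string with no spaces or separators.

01100100010

s1 (pos 1,3,5,7,9,11,13,15): 1⊕0⊕1⊕0⊕0⊕0⊕1⊕0 = 1
s2 (pos 2,3,6,7,10,11,14,15): 1⊕0⊕1⊕0⊕1⊕0⊕1⊕0 = 0
s4 (pos 4,5,6,7,12,13,14,15): 1⊕1⊕1⊕0⊕0⊕1⊕1⊕0 = 1
s8 (pos 8,9,10,11,12,13,14,15): 0⊕0⊕1⊕0⊕0⊕1⊕1⊕0 = 1
Syndrome s8…s1 = 1101 → error at position 13.
Flip position 13: 110111000100110 → 110111000100010
Read data bits from positions 3,5,6,7,9,10,11,12,13,14,15: 01100100010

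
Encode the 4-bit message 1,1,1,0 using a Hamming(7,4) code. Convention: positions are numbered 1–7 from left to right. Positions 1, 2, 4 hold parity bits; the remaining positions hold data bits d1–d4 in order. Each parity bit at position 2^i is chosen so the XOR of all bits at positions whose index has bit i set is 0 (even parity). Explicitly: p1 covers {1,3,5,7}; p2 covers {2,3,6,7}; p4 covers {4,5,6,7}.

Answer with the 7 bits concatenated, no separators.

Place data at non-parity positions: p1 p2 1 p4 1 1 0
p1 (pos 1,3,5,7): XOR of data positions = 1⊕1⊕0 = 0
p2 (pos 2,3,6,7): XOR of data positions = 1⊕1⊕0 = 0
p4 (pos 4,5,6,7): XOR of data positions = 1⊕1⊕0 = 0
Codeword: 0010110

0010110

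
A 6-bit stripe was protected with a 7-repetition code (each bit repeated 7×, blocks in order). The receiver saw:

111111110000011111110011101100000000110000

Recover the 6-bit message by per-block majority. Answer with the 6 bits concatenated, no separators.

Block 1 (1111111): 7 ones → 1
Block 2 (1000001): 2 ones → 0
Block 3 (1111110): 6 ones → 1
Block 4 (0111011): 5 ones → 1
Block 5 (0000000): 0 ones → 0
Block 6 (0110000): 2 ones → 0

101100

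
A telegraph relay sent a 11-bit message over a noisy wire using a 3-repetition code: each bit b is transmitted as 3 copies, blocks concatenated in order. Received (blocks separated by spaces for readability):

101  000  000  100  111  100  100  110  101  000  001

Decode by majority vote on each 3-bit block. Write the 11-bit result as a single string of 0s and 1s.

10001001100

Block 1 (101): 2 ones → 1
Block 2 (000): 0 ones → 0
Block 3 (000): 0 ones → 0
Block 4 (100): 1 one → 0
Block 5 (111): 3 ones → 1
Block 6 (100): 1 one → 0
Block 7 (100): 1 one → 0
Block 8 (110): 2 ones → 1
Block 9 (101): 2 ones → 1
Block 10 (000): 0 ones → 0
Block 11 (001): 1 one → 0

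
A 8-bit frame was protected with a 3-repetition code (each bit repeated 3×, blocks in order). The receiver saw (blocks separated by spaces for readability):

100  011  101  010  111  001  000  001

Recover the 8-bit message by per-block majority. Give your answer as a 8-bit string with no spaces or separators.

Block 1 (100): 1 one → 0
Block 2 (011): 2 ones → 1
Block 3 (101): 2 ones → 1
Block 4 (010): 1 one → 0
Block 5 (111): 3 ones → 1
Block 6 (001): 1 one → 0
Block 7 (000): 0 ones → 0
Block 8 (001): 1 one → 0

01101000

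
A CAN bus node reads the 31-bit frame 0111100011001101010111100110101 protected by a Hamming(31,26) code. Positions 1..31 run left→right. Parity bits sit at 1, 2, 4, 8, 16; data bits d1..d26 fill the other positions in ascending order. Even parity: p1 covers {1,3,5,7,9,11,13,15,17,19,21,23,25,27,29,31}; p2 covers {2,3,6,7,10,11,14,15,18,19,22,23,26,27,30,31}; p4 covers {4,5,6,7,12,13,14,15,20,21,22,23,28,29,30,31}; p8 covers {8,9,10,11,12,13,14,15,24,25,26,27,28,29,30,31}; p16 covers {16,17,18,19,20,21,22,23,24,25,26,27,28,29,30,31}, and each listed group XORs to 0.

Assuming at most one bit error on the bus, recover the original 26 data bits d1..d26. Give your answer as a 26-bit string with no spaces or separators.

11001100110010111100110101

s1 (pos 1,3,5,7,9,11,13,15,17,19,21,23,25,27,29,31): 0⊕1⊕1⊕0⊕1⊕0⊕1⊕0⊕0⊕0⊕1⊕1⊕0⊕1⊕1⊕1 = 1
s2 (pos 2,3,6,7,10,11,14,15,18,19,22,23,26,27,30,31): 1⊕1⊕0⊕0⊕1⊕0⊕1⊕0⊕1⊕0⊕1⊕1⊕1⊕1⊕0⊕1 = 0
s4 (pos 4,5,6,7,12,13,14,15,20,21,22,23,28,29,30,31): 1⊕1⊕0⊕0⊕0⊕1⊕1⊕0⊕1⊕1⊕1⊕1⊕0⊕1⊕0⊕1 = 0
s8 (pos 8,9,10,11,12,13,14,15,24,25,26,27,28,29,30,31): 0⊕1⊕1⊕0⊕0⊕1⊕1⊕0⊕0⊕0⊕1⊕1⊕0⊕1⊕0⊕1 = 0
s16 (pos 16,17,18,19,20,21,22,23,24,25,26,27,28,29,30,31): 1⊕0⊕1⊕0⊕1⊕1⊕1⊕1⊕0⊕0⊕1⊕1⊕0⊕1⊕0⊕1 = 0
Syndrome s16…s1 = 00001 → error at position 1.
Flip position 1: 0111100011001101010111100110101 → 1111100011001101010111100110101
Read data bits from positions 3,5,6,7,9,10,11,12,13,14,15,17,18,19,20,21,22,23,24,25,26,27,28,29,30,31: 11001100110010111100110101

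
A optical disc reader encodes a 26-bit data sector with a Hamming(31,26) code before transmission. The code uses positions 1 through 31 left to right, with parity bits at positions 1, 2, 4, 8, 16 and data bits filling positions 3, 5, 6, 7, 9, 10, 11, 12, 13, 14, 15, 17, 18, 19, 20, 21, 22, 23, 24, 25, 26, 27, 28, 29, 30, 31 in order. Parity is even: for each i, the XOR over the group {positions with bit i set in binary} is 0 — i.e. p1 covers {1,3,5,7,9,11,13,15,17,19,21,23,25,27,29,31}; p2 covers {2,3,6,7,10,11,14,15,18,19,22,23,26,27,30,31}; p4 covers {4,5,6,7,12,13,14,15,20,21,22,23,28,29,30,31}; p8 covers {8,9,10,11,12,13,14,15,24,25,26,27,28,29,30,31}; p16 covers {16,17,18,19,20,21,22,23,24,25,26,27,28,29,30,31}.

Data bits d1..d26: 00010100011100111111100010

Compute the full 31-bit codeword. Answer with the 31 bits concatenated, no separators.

0000001101000111100111111100010

Place data at non-parity positions: p1 p2 0 p4 0 0 1 p8 0 1 0 0 0 1 1 p16 1 0 0 1 1 1 1 1 1 1 0 0 0 1 0
p1 (pos 1,3,5,7,9,11,13,15,17,19,21,23,25,27,29,31): XOR of data positions = 0⊕0⊕1⊕0⊕0⊕0⊕1⊕1⊕0⊕1⊕1⊕1⊕0⊕0⊕0 = 0
p2 (pos 2,3,6,7,10,11,14,15,18,19,22,23,26,27,30,31): XOR of data positions = 0⊕0⊕1⊕1⊕0⊕1⊕1⊕0⊕0⊕1⊕1⊕1⊕0⊕1⊕0 = 0
p4 (pos 4,5,6,7,12,13,14,15,20,21,22,23,28,29,30,31): XOR of data positions = 0⊕0⊕1⊕0⊕0⊕1⊕1⊕1⊕1⊕1⊕1⊕0⊕0⊕1⊕0 = 0
p8 (pos 8,9,10,11,12,13,14,15,24,25,26,27,28,29,30,31): XOR of data positions = 0⊕1⊕0⊕0⊕0⊕1⊕1⊕1⊕1⊕1⊕0⊕0⊕0⊕1⊕0 = 1
p16 (pos 16,17,18,19,20,21,22,23,24,25,26,27,28,29,30,31): XOR of data positions = 1⊕0⊕0⊕1⊕1⊕1⊕1⊕1⊕1⊕1⊕0⊕0⊕0⊕1⊕0 = 1
Codeword: 0000001101000111100111111100010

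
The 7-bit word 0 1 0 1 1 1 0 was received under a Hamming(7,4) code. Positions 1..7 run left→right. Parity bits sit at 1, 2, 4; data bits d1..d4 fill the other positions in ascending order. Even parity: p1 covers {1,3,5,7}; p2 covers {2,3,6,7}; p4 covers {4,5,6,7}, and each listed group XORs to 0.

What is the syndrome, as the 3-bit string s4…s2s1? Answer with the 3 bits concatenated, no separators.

101

s1 (pos 1,3,5,7): 0⊕0⊕1⊕0 = 1
s2 (pos 2,3,6,7): 1⊕0⊕1⊕0 = 0
s4 (pos 4,5,6,7): 1⊕1⊕1⊕0 = 1
Syndrome s4…s1 = 101 → error at position 5.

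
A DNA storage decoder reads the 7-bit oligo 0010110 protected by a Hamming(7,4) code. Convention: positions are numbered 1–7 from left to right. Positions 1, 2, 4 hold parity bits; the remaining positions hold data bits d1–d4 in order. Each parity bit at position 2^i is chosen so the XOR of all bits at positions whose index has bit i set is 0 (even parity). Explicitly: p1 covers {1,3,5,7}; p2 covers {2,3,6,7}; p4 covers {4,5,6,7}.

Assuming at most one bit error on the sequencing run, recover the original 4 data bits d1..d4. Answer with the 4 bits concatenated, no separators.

s1 (pos 1,3,5,7): 0⊕1⊕1⊕0 = 0
s2 (pos 2,3,6,7): 0⊕1⊕1⊕0 = 0
s4 (pos 4,5,6,7): 0⊕1⊕1⊕0 = 0
Syndrome s4…s1 = 000 → no error.
Read data bits from positions 3,5,6,7: 1110

1110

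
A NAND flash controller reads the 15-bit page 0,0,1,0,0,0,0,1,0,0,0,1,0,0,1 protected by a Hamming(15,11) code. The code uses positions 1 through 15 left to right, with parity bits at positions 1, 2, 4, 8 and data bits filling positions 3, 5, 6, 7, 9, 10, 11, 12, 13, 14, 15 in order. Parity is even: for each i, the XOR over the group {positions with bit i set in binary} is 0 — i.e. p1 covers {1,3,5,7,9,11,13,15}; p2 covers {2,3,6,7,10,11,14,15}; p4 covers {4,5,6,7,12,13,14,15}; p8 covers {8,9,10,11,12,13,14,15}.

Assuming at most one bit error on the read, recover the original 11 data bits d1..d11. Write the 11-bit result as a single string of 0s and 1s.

10000001001

s1 (pos 1,3,5,7,9,11,13,15): 0⊕1⊕0⊕0⊕0⊕0⊕0⊕1 = 0
s2 (pos 2,3,6,7,10,11,14,15): 0⊕1⊕0⊕0⊕0⊕0⊕0⊕1 = 0
s4 (pos 4,5,6,7,12,13,14,15): 0⊕0⊕0⊕0⊕1⊕0⊕0⊕1 = 0
s8 (pos 8,9,10,11,12,13,14,15): 1⊕0⊕0⊕0⊕1⊕0⊕0⊕1 = 1
Syndrome s8…s1 = 1000 → error at position 8.
Flip position 8: 001000010001001 → 001000000001001
Read data bits from positions 3,5,6,7,9,10,11,12,13,14,15: 10000001001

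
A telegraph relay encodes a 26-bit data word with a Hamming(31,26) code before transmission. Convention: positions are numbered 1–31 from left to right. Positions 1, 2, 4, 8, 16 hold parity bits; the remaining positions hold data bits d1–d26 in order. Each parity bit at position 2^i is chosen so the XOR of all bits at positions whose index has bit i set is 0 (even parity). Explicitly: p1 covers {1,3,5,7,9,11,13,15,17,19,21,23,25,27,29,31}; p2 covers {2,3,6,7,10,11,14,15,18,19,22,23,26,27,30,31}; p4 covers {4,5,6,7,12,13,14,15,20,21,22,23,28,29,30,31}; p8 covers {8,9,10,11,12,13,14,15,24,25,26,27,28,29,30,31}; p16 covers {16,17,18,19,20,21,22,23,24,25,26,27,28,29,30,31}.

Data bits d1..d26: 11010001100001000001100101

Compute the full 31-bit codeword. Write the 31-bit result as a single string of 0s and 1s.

Place data at non-parity positions: p1 p2 1 p4 1 0 1 p8 0 0 0 1 1 0 0 p16 0 0 1 0 0 0 0 0 1 1 0 0 1 0 1
p1 (pos 1,3,5,7,9,11,13,15,17,19,21,23,25,27,29,31): XOR of data positions = 1⊕1⊕1⊕0⊕0⊕1⊕0⊕0⊕1⊕0⊕0⊕1⊕0⊕1⊕1 = 0
p2 (pos 2,3,6,7,10,11,14,15,18,19,22,23,26,27,30,31): XOR of data positions = 1⊕0⊕1⊕0⊕0⊕0⊕0⊕0⊕1⊕0⊕0⊕1⊕0⊕0⊕1 = 1
p4 (pos 4,5,6,7,12,13,14,15,20,21,22,23,28,29,30,31): XOR of data positions = 1⊕0⊕1⊕1⊕1⊕0⊕0⊕0⊕0⊕0⊕0⊕0⊕1⊕0⊕1 = 0
p8 (pos 8,9,10,11,12,13,14,15,24,25,26,27,28,29,30,31): XOR of data positions = 0⊕0⊕0⊕1⊕1⊕0⊕0⊕0⊕1⊕1⊕0⊕0⊕1⊕0⊕1 = 0
p16 (pos 16,17,18,19,20,21,22,23,24,25,26,27,28,29,30,31): XOR of data positions = 0⊕0⊕1⊕0⊕0⊕0⊕0⊕0⊕1⊕1⊕0⊕0⊕1⊕0⊕1 = 1
Codeword: 0110101000011001001000001100101

0110101000011001001000001100101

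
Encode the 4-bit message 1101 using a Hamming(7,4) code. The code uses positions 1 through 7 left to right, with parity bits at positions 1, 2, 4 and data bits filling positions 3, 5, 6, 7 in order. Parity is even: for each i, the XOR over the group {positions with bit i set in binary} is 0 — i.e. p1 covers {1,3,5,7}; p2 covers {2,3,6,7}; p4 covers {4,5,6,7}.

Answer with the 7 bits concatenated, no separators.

1010101

Place data at non-parity positions: p1 p2 1 p4 1 0 1
p1 (pos 1,3,5,7): XOR of data positions = 1⊕1⊕1 = 1
p2 (pos 2,3,6,7): XOR of data positions = 1⊕0⊕1 = 0
p4 (pos 4,5,6,7): XOR of data positions = 1⊕0⊕1 = 0
Codeword: 1010101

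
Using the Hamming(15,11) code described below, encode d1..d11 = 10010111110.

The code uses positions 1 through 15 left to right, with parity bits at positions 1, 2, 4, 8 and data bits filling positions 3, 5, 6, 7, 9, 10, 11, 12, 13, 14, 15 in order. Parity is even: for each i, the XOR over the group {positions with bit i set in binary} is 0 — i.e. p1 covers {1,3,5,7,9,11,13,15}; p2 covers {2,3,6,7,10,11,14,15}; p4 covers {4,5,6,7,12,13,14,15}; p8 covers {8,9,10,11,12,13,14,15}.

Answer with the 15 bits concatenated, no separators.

011000110111110

Place data at non-parity positions: p1 p2 1 p4 0 0 1 p8 0 1 1 1 1 1 0
p1 (pos 1,3,5,7,9,11,13,15): XOR of data positions = 1⊕0⊕1⊕0⊕1⊕1⊕0 = 0
p2 (pos 2,3,6,7,10,11,14,15): XOR of data positions = 1⊕0⊕1⊕1⊕1⊕1⊕0 = 1
p4 (pos 4,5,6,7,12,13,14,15): XOR of data positions = 0⊕0⊕1⊕1⊕1⊕1⊕0 = 0
p8 (pos 8,9,10,11,12,13,14,15): XOR of data positions = 0⊕1⊕1⊕1⊕1⊕1⊕0 = 1
Codeword: 011000110111110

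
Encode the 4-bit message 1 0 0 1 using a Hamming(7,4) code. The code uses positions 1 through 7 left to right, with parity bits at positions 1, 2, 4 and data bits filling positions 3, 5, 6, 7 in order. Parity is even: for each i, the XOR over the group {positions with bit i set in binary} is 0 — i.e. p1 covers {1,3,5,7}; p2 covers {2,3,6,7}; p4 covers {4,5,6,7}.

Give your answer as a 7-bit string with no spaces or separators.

0011001

Place data at non-parity positions: p1 p2 1 p4 0 0 1
p1 (pos 1,3,5,7): XOR of data positions = 1⊕0⊕1 = 0
p2 (pos 2,3,6,7): XOR of data positions = 1⊕0⊕1 = 0
p4 (pos 4,5,6,7): XOR of data positions = 0⊕0⊕1 = 1
Codeword: 0011001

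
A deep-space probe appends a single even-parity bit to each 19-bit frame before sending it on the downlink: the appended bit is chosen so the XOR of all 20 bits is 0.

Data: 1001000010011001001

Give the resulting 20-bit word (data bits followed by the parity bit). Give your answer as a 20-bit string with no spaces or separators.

10010000100110010011

XOR of the 19 data bits: 1⊕0⊕0⊕1⊕0⊕0⊕0⊕0⊕1⊕0⊕0⊕1⊕1⊕0⊕0⊕1⊕0⊕0⊕1 = 1
Parity bit = 1 (so all 20 bits XOR to 0).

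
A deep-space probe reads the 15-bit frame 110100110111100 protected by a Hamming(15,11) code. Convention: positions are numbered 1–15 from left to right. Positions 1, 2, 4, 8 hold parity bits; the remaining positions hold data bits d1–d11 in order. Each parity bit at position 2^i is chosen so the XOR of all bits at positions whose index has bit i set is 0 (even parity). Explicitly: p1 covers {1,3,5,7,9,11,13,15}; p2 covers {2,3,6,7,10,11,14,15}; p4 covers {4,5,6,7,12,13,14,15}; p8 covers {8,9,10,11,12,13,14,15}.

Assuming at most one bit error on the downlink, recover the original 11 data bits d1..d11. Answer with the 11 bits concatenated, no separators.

00010111100

s1 (pos 1,3,5,7,9,11,13,15): 1⊕0⊕0⊕1⊕0⊕1⊕1⊕0 = 0
s2 (pos 2,3,6,7,10,11,14,15): 1⊕0⊕0⊕1⊕1⊕1⊕0⊕0 = 0
s4 (pos 4,5,6,7,12,13,14,15): 1⊕0⊕0⊕1⊕1⊕1⊕0⊕0 = 0
s8 (pos 8,9,10,11,12,13,14,15): 1⊕0⊕1⊕1⊕1⊕1⊕0⊕0 = 1
Syndrome s8…s1 = 1000 → error at position 8.
Flip position 8: 110100110111100 → 110100100111100
Read data bits from positions 3,5,6,7,9,10,11,12,13,14,15: 00010111100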